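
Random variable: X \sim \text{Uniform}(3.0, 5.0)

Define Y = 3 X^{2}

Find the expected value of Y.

E[Y] = 3*E[X²]
E[X] = 4
E[X²] = Var(X) + (E[X])² = 0.33333333 + 16 = 16.333333
E[Y] = 3*16.333333 = 49

49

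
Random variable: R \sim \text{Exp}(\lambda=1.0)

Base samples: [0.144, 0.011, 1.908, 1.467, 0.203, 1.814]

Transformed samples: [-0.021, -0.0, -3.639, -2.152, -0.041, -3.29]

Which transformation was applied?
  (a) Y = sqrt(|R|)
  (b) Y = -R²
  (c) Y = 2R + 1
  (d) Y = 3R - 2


Checking option (b) Y = -R²:
  R = 0.144 -> Y = -0.021 ✓
  R = 0.011 -> Y = -0.0 ✓
  R = 1.908 -> Y = -3.639 ✓
All samples match this transformation.

(b) -R²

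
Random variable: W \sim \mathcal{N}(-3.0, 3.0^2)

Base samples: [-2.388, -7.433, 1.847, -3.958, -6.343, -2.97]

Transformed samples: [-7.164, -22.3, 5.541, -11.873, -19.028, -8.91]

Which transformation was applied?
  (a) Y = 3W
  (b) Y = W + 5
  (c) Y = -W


Checking option (a) Y = 3W:
  W = -2.388 -> Y = -7.164 ✓
  W = -7.433 -> Y = -22.3 ✓
  W = 1.847 -> Y = 5.541 ✓
All samples match this transformation.

(a) 3W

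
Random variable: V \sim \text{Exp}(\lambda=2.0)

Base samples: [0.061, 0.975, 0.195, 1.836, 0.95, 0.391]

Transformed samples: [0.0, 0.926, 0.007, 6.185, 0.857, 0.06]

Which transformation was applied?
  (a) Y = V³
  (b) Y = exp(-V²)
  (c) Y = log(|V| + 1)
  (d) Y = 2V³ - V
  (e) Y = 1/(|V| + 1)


Checking option (a) Y = V³:
  V = 0.061 -> Y = 0.0 ✓
  V = 0.975 -> Y = 0.926 ✓
  V = 0.195 -> Y = 0.007 ✓
All samples match this transformation.

(a) V³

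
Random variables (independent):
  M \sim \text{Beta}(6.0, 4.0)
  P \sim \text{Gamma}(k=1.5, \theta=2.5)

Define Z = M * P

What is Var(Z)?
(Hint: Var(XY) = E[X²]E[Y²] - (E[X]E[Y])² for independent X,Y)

Var(XY) = E[X²]E[Y²] - (E[X]E[Y])²
E[M] = 0.6, Var(M) = 0.021818182
E[P] = 3.75, Var(P) = 9.375
E[M²] = 0.021818182 + 0.6² = 0.38181818
E[P²] = 9.375 + 3.75² = 23.4375
Var(Z) = 0.38181818*23.4375 - (0.6*3.75)²
= 8.9488636 - 5.0625 = 3.8863636

3.8863636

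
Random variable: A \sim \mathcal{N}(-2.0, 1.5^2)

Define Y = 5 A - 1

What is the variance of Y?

For Y = aA + b: Var(Y) = a² * Var(A)
Var(A) = 1.5^2 = 2.25
Var(Y) = 5² * 2.25 = 25 * 2.25 = 56.25

56.25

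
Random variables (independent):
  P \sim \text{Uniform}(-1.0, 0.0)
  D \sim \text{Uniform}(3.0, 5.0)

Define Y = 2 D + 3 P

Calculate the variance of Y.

For independent RVs: Var(aX + bY) = a²Var(X) + b²Var(Y)
Var(P) = 0.083333333
Var(D) = 0.33333333
Var(Y) = 3²*0.083333333 + 2²*0.33333333
= 9*0.083333333 + 4*0.33333333 = 2.0833333

2.0833333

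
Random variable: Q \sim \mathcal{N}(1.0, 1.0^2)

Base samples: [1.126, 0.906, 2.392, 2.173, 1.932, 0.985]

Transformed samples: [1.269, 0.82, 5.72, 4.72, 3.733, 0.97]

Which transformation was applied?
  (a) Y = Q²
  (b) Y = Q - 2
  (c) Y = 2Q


Checking option (a) Y = Q²:
  Q = 1.126 -> Y = 1.269 ✓
  Q = 0.906 -> Y = 0.82 ✓
  Q = 2.392 -> Y = 5.72 ✓
All samples match this transformation.

(a) Q²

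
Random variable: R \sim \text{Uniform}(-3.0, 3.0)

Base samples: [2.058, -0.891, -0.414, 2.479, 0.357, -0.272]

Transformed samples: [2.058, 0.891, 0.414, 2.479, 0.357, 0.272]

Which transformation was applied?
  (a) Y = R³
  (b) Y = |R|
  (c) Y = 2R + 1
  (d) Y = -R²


Checking option (b) Y = |R|:
  R = 2.058 -> Y = 2.058 ✓
  R = -0.891 -> Y = 0.891 ✓
  R = -0.414 -> Y = 0.414 ✓
All samples match this transformation.

(b) |R|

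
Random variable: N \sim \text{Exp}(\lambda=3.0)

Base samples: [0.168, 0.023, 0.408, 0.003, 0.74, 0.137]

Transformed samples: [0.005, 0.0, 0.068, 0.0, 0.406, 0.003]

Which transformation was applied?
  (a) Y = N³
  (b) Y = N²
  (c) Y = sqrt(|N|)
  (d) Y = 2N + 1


Checking option (a) Y = N³:
  N = 0.168 -> Y = 0.005 ✓
  N = 0.023 -> Y = 0.0 ✓
  N = 0.408 -> Y = 0.068 ✓
All samples match this transformation.

(a) N³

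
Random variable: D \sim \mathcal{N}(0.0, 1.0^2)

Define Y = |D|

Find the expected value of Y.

For X ~ N(0, 1.0²), E[|X|] = sigma * sqrt(2/pi)
= 1.0 * sqrt(2/pi) = 0.79788456

0.79788456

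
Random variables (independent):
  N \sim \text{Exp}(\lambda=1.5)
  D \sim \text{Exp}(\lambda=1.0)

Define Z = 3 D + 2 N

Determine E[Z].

E[Z] = 2*E[N] + 3*E[D]
E[N] = 0.66666667
E[D] = 1
E[Z] = 2*0.66666667 + 3*1 = 4.3333333

4.3333333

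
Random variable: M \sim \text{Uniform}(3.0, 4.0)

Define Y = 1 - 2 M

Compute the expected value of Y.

For Y = -2M + 1:
E[Y] = -2 * E[M] + 1
E[M] = (3 + 4)/2 = 3.5
E[Y] = -2 * 3.5 + 1 = -6

-6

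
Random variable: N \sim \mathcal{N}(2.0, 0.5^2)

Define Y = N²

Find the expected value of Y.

Using E[X²] = Var(X) + (E[X])²:
E[N] = 2
Var(N) = 0.5^2 = 0.25
E[N²] = 0.25 + 2² = 0.25 + 4 = 4.25

4.25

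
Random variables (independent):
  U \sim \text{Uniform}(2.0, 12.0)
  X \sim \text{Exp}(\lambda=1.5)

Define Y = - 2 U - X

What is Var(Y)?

For independent RVs: Var(aX + bY) = a²Var(X) + b²Var(Y)
Var(U) = 8.3333333
Var(X) = 0.44444444
Var(Y) = (-2)²*8.3333333 + (-1)²*0.44444444
= 4*8.3333333 + 1*0.44444444 = 33.777778

33.777778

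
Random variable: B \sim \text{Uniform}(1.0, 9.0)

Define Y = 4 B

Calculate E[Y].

For Y = 4B:
E[Y] = 4 * E[B]
E[B] = (1 + 9)/2 = 5
E[Y] = 4 * 5 = 20

20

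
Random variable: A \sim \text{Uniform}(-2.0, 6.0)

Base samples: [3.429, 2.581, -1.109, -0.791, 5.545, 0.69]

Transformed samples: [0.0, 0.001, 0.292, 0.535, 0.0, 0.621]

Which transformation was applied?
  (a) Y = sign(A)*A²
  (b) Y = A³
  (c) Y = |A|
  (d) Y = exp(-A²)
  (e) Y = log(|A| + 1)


Checking option (d) Y = exp(-A²):
  A = 3.429 -> Y = 0.0 ✓
  A = 2.581 -> Y = 0.001 ✓
  A = -1.109 -> Y = 0.292 ✓
All samples match this transformation.

(d) exp(-A²)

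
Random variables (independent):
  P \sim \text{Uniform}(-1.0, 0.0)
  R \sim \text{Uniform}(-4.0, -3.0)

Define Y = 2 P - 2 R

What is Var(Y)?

For independent RVs: Var(aX + bY) = a²Var(X) + b²Var(Y)
Var(P) = 0.083333333
Var(R) = 0.083333333
Var(Y) = 2²*0.083333333 + (-2)²*0.083333333
= 4*0.083333333 + 4*0.083333333 = 0.66666667

0.66666667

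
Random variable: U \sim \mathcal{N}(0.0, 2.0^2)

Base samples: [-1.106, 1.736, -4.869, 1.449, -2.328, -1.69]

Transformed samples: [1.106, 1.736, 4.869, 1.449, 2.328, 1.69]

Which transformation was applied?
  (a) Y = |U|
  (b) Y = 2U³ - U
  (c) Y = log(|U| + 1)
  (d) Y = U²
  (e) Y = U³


Checking option (a) Y = |U|:
  U = -1.106 -> Y = 1.106 ✓
  U = 1.736 -> Y = 1.736 ✓
  U = -4.869 -> Y = 4.869 ✓
All samples match this transformation.

(a) |U|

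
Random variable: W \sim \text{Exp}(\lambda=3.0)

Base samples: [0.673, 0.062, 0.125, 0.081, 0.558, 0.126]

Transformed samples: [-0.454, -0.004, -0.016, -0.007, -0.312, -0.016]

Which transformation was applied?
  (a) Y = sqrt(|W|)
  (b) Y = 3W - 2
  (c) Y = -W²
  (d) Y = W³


Checking option (c) Y = -W²:
  W = 0.673 -> Y = -0.454 ✓
  W = 0.062 -> Y = -0.004 ✓
  W = 0.125 -> Y = -0.016 ✓
All samples match this transformation.

(c) -W²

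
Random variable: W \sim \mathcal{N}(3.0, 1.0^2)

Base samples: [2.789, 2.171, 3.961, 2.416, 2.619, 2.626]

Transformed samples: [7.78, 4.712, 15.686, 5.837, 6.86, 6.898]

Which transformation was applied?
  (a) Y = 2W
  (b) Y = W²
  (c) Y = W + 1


Checking option (b) Y = W²:
  W = 2.789 -> Y = 7.78 ✓
  W = 2.171 -> Y = 4.712 ✓
  W = 3.961 -> Y = 15.686 ✓
All samples match this transformation.

(b) W²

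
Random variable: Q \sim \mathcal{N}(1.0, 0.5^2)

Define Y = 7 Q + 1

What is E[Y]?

For Y = 7Q + 1:
E[Y] = 7 * E[Q] + 1
E[Q] = 1.0 = 1
E[Y] = 7 * 1 + 1 = 8

8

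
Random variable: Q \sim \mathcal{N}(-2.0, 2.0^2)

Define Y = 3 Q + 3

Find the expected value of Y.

For Y = 3Q + 3:
E[Y] = 3 * E[Q] + 3
E[Q] = -2.0 = -2
E[Y] = 3 * (-2) + 3 = -3

-3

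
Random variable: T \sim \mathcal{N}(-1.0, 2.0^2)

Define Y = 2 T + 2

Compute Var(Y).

For Y = aT + b: Var(Y) = a² * Var(T)
Var(T) = 2.0^2 = 4
Var(Y) = 2² * 4 = 4 * 4 = 16

16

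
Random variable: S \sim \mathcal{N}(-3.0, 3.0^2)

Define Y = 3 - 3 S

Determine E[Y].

For Y = -3S + 3:
E[Y] = -3 * E[S] + 3
E[S] = -3.0 = -3
E[Y] = -3 * (-3) + 3 = 12

12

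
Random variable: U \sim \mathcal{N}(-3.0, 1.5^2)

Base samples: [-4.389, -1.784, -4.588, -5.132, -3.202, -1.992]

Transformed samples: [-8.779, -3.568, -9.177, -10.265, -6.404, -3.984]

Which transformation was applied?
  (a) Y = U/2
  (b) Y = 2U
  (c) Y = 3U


Checking option (b) Y = 2U:
  U = -4.389 -> Y = -8.779 ✓
  U = -1.784 -> Y = -3.568 ✓
  U = -4.588 -> Y = -9.177 ✓
All samples match this transformation.

(b) 2U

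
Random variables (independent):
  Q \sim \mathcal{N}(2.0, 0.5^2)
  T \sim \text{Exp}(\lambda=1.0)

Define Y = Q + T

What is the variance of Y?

For independent RVs: Var(aX + bY) = a²Var(X) + b²Var(Y)
Var(Q) = 0.25
Var(T) = 1
Var(Y) = 1²*0.25 + 1²*1
= 1*0.25 + 1*1 = 1.25

1.25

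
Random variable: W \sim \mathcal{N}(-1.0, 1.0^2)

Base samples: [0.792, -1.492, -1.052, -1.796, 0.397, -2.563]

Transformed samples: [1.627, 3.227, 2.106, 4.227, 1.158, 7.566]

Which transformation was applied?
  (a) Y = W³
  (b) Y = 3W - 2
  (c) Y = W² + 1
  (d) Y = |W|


Checking option (c) Y = W² + 1:
  W = 0.792 -> Y = 1.627 ✓
  W = -1.492 -> Y = 3.227 ✓
  W = -1.052 -> Y = 2.106 ✓
All samples match this transformation.

(c) W² + 1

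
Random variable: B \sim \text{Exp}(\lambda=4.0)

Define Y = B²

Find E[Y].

E[B²] = Var(B) + (E[B])² = 0.0625 + 0.0625 = 0.125

0.125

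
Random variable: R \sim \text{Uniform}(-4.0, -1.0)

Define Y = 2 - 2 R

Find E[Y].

For Y = -2R + 2:
E[Y] = -2 * E[R] + 2
E[R] = (-4 - 1)/2 = -2.5
E[Y] = -2 * (-2.5) + 2 = 7

7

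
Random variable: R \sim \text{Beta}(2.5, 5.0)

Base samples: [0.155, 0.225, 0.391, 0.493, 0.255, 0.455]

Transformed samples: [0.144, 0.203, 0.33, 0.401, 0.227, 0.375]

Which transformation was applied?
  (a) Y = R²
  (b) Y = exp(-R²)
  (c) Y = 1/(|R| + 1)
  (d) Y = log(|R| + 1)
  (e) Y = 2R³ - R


Checking option (d) Y = log(|R| + 1):
  R = 0.155 -> Y = 0.144 ✓
  R = 0.225 -> Y = 0.203 ✓
  R = 0.391 -> Y = 0.33 ✓
All samples match this transformation.

(d) log(|R| + 1)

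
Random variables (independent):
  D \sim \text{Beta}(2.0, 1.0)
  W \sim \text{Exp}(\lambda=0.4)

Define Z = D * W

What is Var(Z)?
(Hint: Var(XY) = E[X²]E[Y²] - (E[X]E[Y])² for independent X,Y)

Var(XY) = E[X²]E[Y²] - (E[X]E[Y])²
E[D] = 0.66666667, Var(D) = 0.055555556
E[W] = 2.5, Var(W) = 6.25
E[D²] = 0.055555556 + 0.66666667² = 0.5
E[W²] = 6.25 + 2.5² = 12.5
Var(Z) = 0.5*12.5 - (0.66666667*2.5)²
= 6.25 - 2.7777778 = 3.4722222

3.4722222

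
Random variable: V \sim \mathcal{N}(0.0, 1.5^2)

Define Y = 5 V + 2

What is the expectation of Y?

For Y = 5V + 2:
E[Y] = 5 * E[V] + 2
E[V] = 0.0 = 0
E[Y] = 5 * 0 + 2 = 2

2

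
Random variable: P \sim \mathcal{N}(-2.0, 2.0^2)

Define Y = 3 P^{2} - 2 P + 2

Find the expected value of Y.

E[Y] = 3*E[P²] - 2*E[P] + 2
E[P] = -2
E[P²] = Var(P) + (E[P])² = 4 + 4 = 8
E[Y] = 3*8 - 2*(-2) + 2 = 30

30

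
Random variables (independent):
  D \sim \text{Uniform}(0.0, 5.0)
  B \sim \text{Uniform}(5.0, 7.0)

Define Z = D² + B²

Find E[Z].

E[Z] = E[D²] + E[B²]
E[D²] = Var(D) + E[D]² = 2.0833333 + 6.25 = 8.3333333
E[B²] = Var(B) + E[B]² = 0.33333333 + 36 = 36.333333
E[Z] = 8.3333333 + 36.333333 = 44.666667

44.666667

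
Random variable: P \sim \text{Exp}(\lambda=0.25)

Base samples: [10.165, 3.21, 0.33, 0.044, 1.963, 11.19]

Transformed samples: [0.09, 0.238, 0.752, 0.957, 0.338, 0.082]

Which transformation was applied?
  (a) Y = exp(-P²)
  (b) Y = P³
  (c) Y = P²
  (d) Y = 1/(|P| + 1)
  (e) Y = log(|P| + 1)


Checking option (d) Y = 1/(|P| + 1):
  P = 10.165 -> Y = 0.09 ✓
  P = 3.21 -> Y = 0.238 ✓
  P = 0.33 -> Y = 0.752 ✓
All samples match this transformation.

(d) 1/(|P| + 1)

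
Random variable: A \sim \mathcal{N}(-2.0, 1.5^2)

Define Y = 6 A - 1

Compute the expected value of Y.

For Y = 6A - 1:
E[Y] = 6 * E[A] - 1
E[A] = -2.0 = -2
E[Y] = 6 * (-2) - 1 = -13

-13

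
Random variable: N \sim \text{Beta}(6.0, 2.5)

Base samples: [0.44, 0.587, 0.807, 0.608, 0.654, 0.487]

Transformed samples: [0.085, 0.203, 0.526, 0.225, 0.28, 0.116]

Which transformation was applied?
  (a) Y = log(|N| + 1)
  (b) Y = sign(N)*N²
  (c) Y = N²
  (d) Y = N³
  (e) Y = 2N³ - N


Checking option (d) Y = N³:
  N = 0.44 -> Y = 0.085 ✓
  N = 0.587 -> Y = 0.203 ✓
  N = 0.807 -> Y = 0.526 ✓
All samples match this transformation.

(d) N³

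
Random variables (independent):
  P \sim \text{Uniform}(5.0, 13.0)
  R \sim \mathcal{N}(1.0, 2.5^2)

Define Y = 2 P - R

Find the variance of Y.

For independent RVs: Var(aX + bY) = a²Var(X) + b²Var(Y)
Var(P) = 5.3333333
Var(R) = 6.25
Var(Y) = 2²*5.3333333 + (-1)²*6.25
= 4*5.3333333 + 1*6.25 = 27.583333

27.583333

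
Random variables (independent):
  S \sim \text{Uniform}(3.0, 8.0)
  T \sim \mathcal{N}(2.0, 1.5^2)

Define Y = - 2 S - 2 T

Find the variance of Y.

For independent RVs: Var(aX + bY) = a²Var(X) + b²Var(Y)
Var(S) = 2.0833333
Var(T) = 2.25
Var(Y) = (-2)²*2.0833333 + (-2)²*2.25
= 4*2.0833333 + 4*2.25 = 17.333333

17.333333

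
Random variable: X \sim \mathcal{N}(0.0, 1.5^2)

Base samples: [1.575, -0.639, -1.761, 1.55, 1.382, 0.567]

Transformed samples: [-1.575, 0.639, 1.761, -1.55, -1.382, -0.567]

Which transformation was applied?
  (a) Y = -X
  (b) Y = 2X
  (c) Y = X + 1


Checking option (a) Y = -X:
  X = 1.575 -> Y = -1.575 ✓
  X = -0.639 -> Y = 0.639 ✓
  X = -1.761 -> Y = 1.761 ✓
All samples match this transformation.

(a) -X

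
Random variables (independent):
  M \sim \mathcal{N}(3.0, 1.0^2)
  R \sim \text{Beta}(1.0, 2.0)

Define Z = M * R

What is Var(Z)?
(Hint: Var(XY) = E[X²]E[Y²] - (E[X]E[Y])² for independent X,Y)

Var(XY) = E[X²]E[Y²] - (E[X]E[Y])²
E[M] = 3, Var(M) = 1
E[R] = 0.33333333, Var(R) = 0.055555556
E[M²] = 1 + 3² = 10
E[R²] = 0.055555556 + 0.33333333² = 0.16666667
Var(Z) = 10*0.16666667 - (3*0.33333333)²
= 1.6666667 - 1 = 0.66666667

0.66666667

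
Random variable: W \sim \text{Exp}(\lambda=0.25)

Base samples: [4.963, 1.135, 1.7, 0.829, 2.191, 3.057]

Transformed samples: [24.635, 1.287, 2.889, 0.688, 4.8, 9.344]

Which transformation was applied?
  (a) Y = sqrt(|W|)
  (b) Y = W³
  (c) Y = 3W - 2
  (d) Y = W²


Checking option (d) Y = W²:
  W = 4.963 -> Y = 24.635 ✓
  W = 1.135 -> Y = 1.287 ✓
  W = 1.7 -> Y = 2.889 ✓
All samples match this transformation.

(d) W²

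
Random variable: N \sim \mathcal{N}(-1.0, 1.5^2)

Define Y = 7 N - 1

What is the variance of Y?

For Y = aN + b: Var(Y) = a² * Var(N)
Var(N) = 1.5^2 = 2.25
Var(Y) = 7² * 2.25 = 49 * 2.25 = 110.25

110.25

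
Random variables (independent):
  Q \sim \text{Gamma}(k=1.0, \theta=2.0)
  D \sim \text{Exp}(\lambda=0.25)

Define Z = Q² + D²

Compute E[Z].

E[Z] = E[Q²] + E[D²]
E[Q²] = Var(Q) + E[Q]² = 4 + 4 = 8
E[D²] = Var(D) + E[D]² = 16 + 16 = 32
E[Z] = 8 + 32 = 40

40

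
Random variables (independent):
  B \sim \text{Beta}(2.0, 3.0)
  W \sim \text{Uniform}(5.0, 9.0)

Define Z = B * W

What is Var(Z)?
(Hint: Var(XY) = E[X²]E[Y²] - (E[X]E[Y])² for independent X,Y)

Var(XY) = E[X²]E[Y²] - (E[X]E[Y])²
E[B] = 0.4, Var(B) = 0.04
E[W] = 7, Var(W) = 1.3333333
E[B²] = 0.04 + 0.4² = 0.2
E[W²] = 1.3333333 + 7² = 50.333333
Var(Z) = 0.2*50.333333 - (0.4*7)²
= 10.066667 - 7.84 = 2.2266667

2.2266667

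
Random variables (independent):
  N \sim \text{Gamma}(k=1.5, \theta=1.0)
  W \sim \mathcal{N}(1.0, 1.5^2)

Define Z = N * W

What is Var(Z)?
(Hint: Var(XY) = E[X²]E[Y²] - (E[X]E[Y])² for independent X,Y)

Var(XY) = E[X²]E[Y²] - (E[X]E[Y])²
E[N] = 1.5, Var(N) = 1.5
E[W] = 1, Var(W) = 2.25
E[N²] = 1.5 + 1.5² = 3.75
E[W²] = 2.25 + 1² = 3.25
Var(Z) = 3.75*3.25 - (1.5*1)²
= 12.1875 - 2.25 = 9.9375

9.9375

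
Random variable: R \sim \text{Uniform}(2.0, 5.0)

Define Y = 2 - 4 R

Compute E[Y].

For Y = -4R + 2:
E[Y] = -4 * E[R] + 2
E[R] = (2 + 5)/2 = 3.5
E[Y] = -4 * 3.5 + 2 = -12

-12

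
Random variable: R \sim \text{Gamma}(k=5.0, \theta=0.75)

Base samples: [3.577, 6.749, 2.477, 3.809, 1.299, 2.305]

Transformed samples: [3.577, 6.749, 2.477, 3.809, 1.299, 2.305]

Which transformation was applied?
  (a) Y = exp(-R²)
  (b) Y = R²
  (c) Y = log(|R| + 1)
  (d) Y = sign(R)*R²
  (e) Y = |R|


Checking option (e) Y = |R|:
  R = 3.577 -> Y = 3.577 ✓
  R = 6.749 -> Y = 6.749 ✓
  R = 2.477 -> Y = 2.477 ✓
All samples match this transformation.

(e) |R|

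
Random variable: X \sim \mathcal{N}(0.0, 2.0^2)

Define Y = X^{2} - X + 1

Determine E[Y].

E[Y] = 1*E[X²] - 1*E[X] + 1
E[X] = 0
E[X²] = Var(X) + (E[X])² = 4 + 0 = 4
E[Y] = 1*4 - 1*0 + 1 = 5

5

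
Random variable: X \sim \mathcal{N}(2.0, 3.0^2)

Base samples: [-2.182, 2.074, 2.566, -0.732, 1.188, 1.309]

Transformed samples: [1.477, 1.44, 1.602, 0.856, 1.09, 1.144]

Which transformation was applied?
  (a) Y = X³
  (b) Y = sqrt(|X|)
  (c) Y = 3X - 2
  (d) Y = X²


Checking option (b) Y = sqrt(|X|):
  X = -2.182 -> Y = 1.477 ✓
  X = 2.074 -> Y = 1.44 ✓
  X = 2.566 -> Y = 1.602 ✓
All samples match this transformation.

(b) sqrt(|X|)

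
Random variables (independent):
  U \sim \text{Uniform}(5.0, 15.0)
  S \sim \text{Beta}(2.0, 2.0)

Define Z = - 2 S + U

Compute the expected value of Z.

E[Z] = 1*E[U] - 2*E[S]
E[U] = 10
E[S] = 0.5
E[Z] = 1*10 - 2*0.5 = 9

9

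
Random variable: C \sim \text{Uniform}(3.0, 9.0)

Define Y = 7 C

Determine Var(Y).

For Y = aC + b: Var(Y) = a² * Var(C)
Var(C) = (9 - 3)^2/12 = 3
Var(Y) = 7² * 3 = 49 * 3 = 147

147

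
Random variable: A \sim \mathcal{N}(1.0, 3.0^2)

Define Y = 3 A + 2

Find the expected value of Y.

For Y = 3A + 2:
E[Y] = 3 * E[A] + 2
E[A] = 1.0 = 1
E[Y] = 3 * 1 + 2 = 5

5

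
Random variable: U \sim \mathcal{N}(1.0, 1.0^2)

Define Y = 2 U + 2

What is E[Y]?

For Y = 2U + 2:
E[Y] = 2 * E[U] + 2
E[U] = 1.0 = 1
E[Y] = 2 * 1 + 2 = 4

4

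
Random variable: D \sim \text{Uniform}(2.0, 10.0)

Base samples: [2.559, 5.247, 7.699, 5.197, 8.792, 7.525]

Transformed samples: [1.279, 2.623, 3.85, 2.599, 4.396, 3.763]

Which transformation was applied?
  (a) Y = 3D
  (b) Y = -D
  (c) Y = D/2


Checking option (c) Y = D/2:
  D = 2.559 -> Y = 1.279 ✓
  D = 5.247 -> Y = 2.623 ✓
  D = 7.699 -> Y = 3.85 ✓
All samples match this transformation.

(c) D/2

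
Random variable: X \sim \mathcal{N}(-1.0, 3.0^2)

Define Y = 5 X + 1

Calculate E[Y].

For Y = 5X + 1:
E[Y] = 5 * E[X] + 1
E[X] = -1.0 = -1
E[Y] = 5 * (-1) + 1 = -4

-4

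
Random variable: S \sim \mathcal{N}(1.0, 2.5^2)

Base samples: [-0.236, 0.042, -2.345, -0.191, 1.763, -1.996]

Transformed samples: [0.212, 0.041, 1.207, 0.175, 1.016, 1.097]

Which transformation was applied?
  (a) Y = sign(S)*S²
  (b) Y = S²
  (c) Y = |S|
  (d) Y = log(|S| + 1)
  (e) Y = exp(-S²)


Checking option (d) Y = log(|S| + 1):
  S = -0.236 -> Y = 0.212 ✓
  S = 0.042 -> Y = 0.041 ✓
  S = -2.345 -> Y = 1.207 ✓
All samples match this transformation.

(d) log(|S| + 1)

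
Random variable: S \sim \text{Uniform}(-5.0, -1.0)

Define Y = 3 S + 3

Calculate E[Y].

For Y = 3S + 3:
E[Y] = 3 * E[S] + 3
E[S] = (-5 - 1)/2 = -3
E[Y] = 3 * (-3) + 3 = -6

-6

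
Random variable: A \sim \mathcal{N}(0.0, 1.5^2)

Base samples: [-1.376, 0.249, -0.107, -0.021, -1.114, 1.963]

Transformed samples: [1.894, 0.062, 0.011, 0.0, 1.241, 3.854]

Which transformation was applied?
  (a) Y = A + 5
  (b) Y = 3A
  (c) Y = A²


Checking option (c) Y = A²:
  A = -1.376 -> Y = 1.894 ✓
  A = 0.249 -> Y = 0.062 ✓
  A = -0.107 -> Y = 0.011 ✓
All samples match this transformation.

(c) A²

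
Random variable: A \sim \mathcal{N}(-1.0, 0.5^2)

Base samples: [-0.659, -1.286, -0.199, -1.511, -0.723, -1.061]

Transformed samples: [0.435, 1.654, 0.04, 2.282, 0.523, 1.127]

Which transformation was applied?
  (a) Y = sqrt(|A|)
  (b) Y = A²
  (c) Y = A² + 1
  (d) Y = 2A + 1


Checking option (b) Y = A²:
  A = -0.659 -> Y = 0.435 ✓
  A = -1.286 -> Y = 1.654 ✓
  A = -0.199 -> Y = 0.04 ✓
All samples match this transformation.

(b) A²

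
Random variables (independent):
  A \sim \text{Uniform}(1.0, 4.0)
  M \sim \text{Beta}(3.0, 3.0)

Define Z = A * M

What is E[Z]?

For independent RVs: E[XY] = E[X]*E[Y]
E[A] = 2.5
E[M] = 0.5
E[Z] = 2.5 * 0.5 = 1.25

1.25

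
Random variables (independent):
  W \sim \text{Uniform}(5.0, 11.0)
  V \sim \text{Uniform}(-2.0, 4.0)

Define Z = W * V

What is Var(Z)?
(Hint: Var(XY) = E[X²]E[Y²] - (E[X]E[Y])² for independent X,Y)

Var(XY) = E[X²]E[Y²] - (E[X]E[Y])²
E[W] = 8, Var(W) = 3
E[V] = 1, Var(V) = 3
E[W²] = 3 + 8² = 67
E[V²] = 3 + 1² = 4
Var(Z) = 67*4 - (8*1)²
= 268 - 64 = 204

204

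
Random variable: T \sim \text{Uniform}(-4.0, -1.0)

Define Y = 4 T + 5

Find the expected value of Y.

For Y = 4T + 5:
E[Y] = 4 * E[T] + 5
E[T] = (-4 - 1)/2 = -2.5
E[Y] = 4 * (-2.5) + 5 = -5

-5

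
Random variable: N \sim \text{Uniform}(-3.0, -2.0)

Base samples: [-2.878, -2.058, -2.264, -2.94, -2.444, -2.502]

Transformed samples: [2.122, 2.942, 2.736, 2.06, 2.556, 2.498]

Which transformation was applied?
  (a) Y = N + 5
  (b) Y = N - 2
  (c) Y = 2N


Checking option (a) Y = N + 5:
  N = -2.878 -> Y = 2.122 ✓
  N = -2.058 -> Y = 2.942 ✓
  N = -2.264 -> Y = 2.736 ✓
All samples match this transformation.

(a) N + 5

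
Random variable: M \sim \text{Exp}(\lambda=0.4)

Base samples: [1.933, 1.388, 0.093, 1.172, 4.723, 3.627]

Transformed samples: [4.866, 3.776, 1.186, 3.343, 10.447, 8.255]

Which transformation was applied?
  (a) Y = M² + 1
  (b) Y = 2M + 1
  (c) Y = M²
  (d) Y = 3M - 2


Checking option (b) Y = 2M + 1:
  M = 1.933 -> Y = 4.866 ✓
  M = 1.388 -> Y = 3.776 ✓
  M = 0.093 -> Y = 1.186 ✓
All samples match this transformation.

(b) 2M + 1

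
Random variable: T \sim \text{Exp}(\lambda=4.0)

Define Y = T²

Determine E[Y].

E[T²] = Var(T) + (E[T])² = 0.0625 + 0.0625 = 0.125

0.125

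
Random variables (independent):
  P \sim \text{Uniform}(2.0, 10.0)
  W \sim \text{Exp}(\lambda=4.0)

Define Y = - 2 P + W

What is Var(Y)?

For independent RVs: Var(aX + bY) = a²Var(X) + b²Var(Y)
Var(P) = 5.3333333
Var(W) = 0.0625
Var(Y) = (-2)²*5.3333333 + 1²*0.0625
= 4*5.3333333 + 1*0.0625 = 21.395833

21.395833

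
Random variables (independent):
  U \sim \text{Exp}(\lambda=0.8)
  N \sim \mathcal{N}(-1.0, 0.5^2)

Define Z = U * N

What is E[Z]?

For independent RVs: E[XY] = E[X]*E[Y]
E[U] = 1.25
E[N] = -1
E[Z] = 1.25 * (-1) = -1.25

-1.25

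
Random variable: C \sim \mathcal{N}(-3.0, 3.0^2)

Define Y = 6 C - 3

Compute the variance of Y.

For Y = aC + b: Var(Y) = a² * Var(C)
Var(C) = 3.0^2 = 9
Var(Y) = 6² * 9 = 36 * 9 = 324

324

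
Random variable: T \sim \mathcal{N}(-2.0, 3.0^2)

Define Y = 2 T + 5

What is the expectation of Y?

For Y = 2T + 5:
E[Y] = 2 * E[T] + 5
E[T] = -2.0 = -2
E[Y] = 2 * (-2) + 5 = 1

1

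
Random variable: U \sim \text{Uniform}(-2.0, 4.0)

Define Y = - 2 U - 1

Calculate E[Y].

For Y = -2U - 1:
E[Y] = -2 * E[U] - 1
E[U] = (-2 + 4)/2 = 1
E[Y] = -2 * 1 - 1 = -3

-3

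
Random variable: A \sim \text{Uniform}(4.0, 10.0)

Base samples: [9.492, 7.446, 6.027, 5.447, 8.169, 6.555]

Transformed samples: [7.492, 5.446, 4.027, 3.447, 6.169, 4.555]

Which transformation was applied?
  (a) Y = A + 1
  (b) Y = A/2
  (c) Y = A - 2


Checking option (c) Y = A - 2:
  A = 9.492 -> Y = 7.492 ✓
  A = 7.446 -> Y = 5.446 ✓
  A = 6.027 -> Y = 4.027 ✓
All samples match this transformation.

(c) A - 2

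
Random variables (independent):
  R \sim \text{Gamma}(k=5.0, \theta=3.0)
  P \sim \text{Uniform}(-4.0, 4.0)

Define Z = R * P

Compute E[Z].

For independent RVs: E[XY] = E[X]*E[Y]
E[R] = 15
E[P] = 0
E[Z] = 15 * 0 = 0

0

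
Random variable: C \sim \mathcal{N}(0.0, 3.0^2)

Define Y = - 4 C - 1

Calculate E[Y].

For Y = -4C - 1:
E[Y] = -4 * E[C] - 1
E[C] = 0.0 = 0
E[Y] = -4 * 0 - 1 = -1

-1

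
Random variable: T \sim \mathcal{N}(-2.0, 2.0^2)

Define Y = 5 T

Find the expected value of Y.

For Y = 5T:
E[Y] = 5 * E[T]
E[T] = -2.0 = -2
E[Y] = 5 * (-2) = -10

-10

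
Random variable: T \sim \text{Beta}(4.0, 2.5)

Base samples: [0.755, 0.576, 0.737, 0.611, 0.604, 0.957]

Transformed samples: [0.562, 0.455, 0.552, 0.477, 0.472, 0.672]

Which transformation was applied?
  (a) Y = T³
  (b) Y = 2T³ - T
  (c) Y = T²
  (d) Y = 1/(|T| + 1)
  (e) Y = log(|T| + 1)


Checking option (e) Y = log(|T| + 1):
  T = 0.755 -> Y = 0.562 ✓
  T = 0.576 -> Y = 0.455 ✓
  T = 0.737 -> Y = 0.552 ✓
All samples match this transformation.

(e) log(|T| + 1)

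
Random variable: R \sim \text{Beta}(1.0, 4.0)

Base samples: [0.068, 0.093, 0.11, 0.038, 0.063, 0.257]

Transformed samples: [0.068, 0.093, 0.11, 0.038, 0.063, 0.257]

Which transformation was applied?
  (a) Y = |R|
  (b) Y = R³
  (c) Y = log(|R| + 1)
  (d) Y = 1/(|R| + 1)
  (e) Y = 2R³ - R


Checking option (a) Y = |R|:
  R = 0.068 -> Y = 0.068 ✓
  R = 0.093 -> Y = 0.093 ✓
  R = 0.11 -> Y = 0.11 ✓
All samples match this transformation.

(a) |R|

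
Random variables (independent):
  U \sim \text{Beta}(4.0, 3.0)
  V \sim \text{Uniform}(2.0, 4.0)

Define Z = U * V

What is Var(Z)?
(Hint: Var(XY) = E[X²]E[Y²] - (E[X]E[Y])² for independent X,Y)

Var(XY) = E[X²]E[Y²] - (E[X]E[Y])²
E[U] = 0.57142857, Var(U) = 0.030612245
E[V] = 3, Var(V) = 0.33333333
E[U²] = 0.030612245 + 0.57142857² = 0.35714286
E[V²] = 0.33333333 + 3² = 9.3333333
Var(Z) = 0.35714286*9.3333333 - (0.57142857*3)²
= 3.3333333 - 2.9387755 = 0.39455782

0.39455782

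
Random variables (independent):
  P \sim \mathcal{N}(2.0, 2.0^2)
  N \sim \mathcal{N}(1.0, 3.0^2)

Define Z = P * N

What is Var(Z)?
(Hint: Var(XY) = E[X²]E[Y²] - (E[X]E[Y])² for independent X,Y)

Var(XY) = E[X²]E[Y²] - (E[X]E[Y])²
E[P] = 2, Var(P) = 4
E[N] = 1, Var(N) = 9
E[P²] = 4 + 2² = 8
E[N²] = 9 + 1² = 10
Var(Z) = 8*10 - (2*1)²
= 80 - 4 = 76

76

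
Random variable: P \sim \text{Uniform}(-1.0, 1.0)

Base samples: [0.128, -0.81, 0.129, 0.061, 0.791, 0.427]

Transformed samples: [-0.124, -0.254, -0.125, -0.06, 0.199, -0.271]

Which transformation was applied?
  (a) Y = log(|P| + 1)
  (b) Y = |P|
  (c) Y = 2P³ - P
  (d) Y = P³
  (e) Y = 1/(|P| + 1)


Checking option (c) Y = 2P³ - P:
  P = 0.128 -> Y = -0.124 ✓
  P = -0.81 -> Y = -0.254 ✓
  P = 0.129 -> Y = -0.125 ✓
All samples match this transformation.

(c) 2P³ - P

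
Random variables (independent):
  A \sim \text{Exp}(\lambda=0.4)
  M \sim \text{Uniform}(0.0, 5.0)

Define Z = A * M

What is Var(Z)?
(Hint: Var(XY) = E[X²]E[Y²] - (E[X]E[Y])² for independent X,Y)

Var(XY) = E[X²]E[Y²] - (E[X]E[Y])²
E[A] = 2.5, Var(A) = 6.25
E[M] = 2.5, Var(M) = 2.0833333
E[A²] = 6.25 + 2.5² = 12.5
E[M²] = 2.0833333 + 2.5² = 8.3333333
Var(Z) = 12.5*8.3333333 - (2.5*2.5)²
= 104.16667 - 39.0625 = 65.104167

65.104167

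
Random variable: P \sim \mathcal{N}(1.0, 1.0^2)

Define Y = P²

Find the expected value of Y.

E[P²] = Var(P) + (E[P])² = 1 + 1 = 2

2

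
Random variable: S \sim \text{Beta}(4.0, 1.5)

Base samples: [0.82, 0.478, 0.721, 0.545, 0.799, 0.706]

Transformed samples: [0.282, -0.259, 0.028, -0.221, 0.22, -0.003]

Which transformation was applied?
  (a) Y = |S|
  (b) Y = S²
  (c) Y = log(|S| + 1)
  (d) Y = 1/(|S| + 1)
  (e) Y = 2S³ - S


Checking option (e) Y = 2S³ - S:
  S = 0.82 -> Y = 0.282 ✓
  S = 0.478 -> Y = -0.259 ✓
  S = 0.721 -> Y = 0.028 ✓
All samples match this transformation.

(e) 2S³ - S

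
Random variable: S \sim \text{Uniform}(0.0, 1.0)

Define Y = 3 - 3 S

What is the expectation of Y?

For Y = -3S + 3:
E[Y] = -3 * E[S] + 3
E[S] = (0 + 1)/2 = 0.5
E[Y] = -3 * 0.5 + 3 = 1.5

1.5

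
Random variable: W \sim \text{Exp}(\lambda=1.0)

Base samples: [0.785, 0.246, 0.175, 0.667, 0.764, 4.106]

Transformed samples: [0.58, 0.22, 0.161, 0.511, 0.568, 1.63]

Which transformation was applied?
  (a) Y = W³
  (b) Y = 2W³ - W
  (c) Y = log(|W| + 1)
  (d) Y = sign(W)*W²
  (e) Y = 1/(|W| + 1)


Checking option (c) Y = log(|W| + 1):
  W = 0.785 -> Y = 0.58 ✓
  W = 0.246 -> Y = 0.22 ✓
  W = 0.175 -> Y = 0.161 ✓
All samples match this transformation.

(c) log(|W| + 1)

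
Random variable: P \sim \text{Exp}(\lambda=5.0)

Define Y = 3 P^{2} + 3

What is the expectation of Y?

E[Y] = 3*E[P²] + 3
E[P] = 0.2
E[P²] = Var(P) + (E[P])² = 0.04 + 0.04 = 0.08
E[Y] = 3*0.08 + 3 = 3.24

3.24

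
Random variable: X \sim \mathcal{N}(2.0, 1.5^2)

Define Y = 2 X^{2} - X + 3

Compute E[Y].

E[Y] = 2*E[X²] - 1*E[X] + 3
E[X] = 2
E[X²] = Var(X) + (E[X])² = 2.25 + 4 = 6.25
E[Y] = 2*6.25 - 1*2 + 3 = 13.5

13.5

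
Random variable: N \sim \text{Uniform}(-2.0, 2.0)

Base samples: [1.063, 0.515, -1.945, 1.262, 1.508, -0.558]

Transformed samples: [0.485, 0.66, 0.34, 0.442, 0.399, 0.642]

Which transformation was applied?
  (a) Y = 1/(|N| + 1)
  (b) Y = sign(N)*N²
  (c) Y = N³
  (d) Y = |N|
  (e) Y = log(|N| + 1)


Checking option (a) Y = 1/(|N| + 1):
  N = 1.063 -> Y = 0.485 ✓
  N = 0.515 -> Y = 0.66 ✓
  N = -1.945 -> Y = 0.34 ✓
All samples match this transformation.

(a) 1/(|N| + 1)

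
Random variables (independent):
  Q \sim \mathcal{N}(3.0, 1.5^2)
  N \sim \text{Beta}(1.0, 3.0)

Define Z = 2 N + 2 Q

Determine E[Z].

E[Z] = 2*E[Q] + 2*E[N]
E[Q] = 3
E[N] = 0.25
E[Z] = 2*3 + 2*0.25 = 6.5

6.5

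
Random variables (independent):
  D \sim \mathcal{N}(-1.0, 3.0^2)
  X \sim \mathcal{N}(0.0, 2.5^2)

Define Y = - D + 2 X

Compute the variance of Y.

For independent RVs: Var(aX + bY) = a²Var(X) + b²Var(Y)
Var(D) = 9
Var(X) = 6.25
Var(Y) = (-1)²*9 + 2²*6.25
= 1*9 + 4*6.25 = 34

34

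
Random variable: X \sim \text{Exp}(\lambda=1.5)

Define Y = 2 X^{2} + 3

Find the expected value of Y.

E[Y] = 2*E[X²] + 3
E[X] = 0.66666667
E[X²] = Var(X) + (E[X])² = 0.44444444 + 0.44444444 = 0.88888889
E[Y] = 2*0.88888889 + 3 = 4.7777778

4.7777778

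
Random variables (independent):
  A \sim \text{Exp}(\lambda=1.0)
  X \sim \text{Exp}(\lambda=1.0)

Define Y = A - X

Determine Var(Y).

For independent RVs: Var(aX + bY) = a²Var(X) + b²Var(Y)
Var(A) = 1
Var(X) = 1
Var(Y) = 1²*1 + (-1)²*1
= 1*1 + 1*1 = 2

2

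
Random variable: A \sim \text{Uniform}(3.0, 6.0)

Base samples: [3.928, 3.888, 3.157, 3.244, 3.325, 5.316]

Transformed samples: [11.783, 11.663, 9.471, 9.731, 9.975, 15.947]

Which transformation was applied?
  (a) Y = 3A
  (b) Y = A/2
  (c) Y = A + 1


Checking option (a) Y = 3A:
  A = 3.928 -> Y = 11.783 ✓
  A = 3.888 -> Y = 11.663 ✓
  A = 3.157 -> Y = 9.471 ✓
All samples match this transformation.

(a) 3A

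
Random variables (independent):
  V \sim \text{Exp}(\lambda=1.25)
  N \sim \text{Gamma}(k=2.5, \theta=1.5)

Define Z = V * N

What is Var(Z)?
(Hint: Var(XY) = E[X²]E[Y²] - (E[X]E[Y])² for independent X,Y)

Var(XY) = E[X²]E[Y²] - (E[X]E[Y])²
E[V] = 0.8, Var(V) = 0.64
E[N] = 3.75, Var(N) = 5.625
E[V²] = 0.64 + 0.8² = 1.28
E[N²] = 5.625 + 3.75² = 19.6875
Var(Z) = 1.28*19.6875 - (0.8*3.75)²
= 25.2 - 9 = 16.2

16.2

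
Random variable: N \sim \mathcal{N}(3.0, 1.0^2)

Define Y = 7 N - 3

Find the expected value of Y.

For Y = 7N - 3:
E[Y] = 7 * E[N] - 3
E[N] = 3.0 = 3
E[Y] = 7 * 3 - 3 = 18

18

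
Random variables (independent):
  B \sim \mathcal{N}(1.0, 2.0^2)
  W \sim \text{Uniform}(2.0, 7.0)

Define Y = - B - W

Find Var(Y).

For independent RVs: Var(aX + bY) = a²Var(X) + b²Var(Y)
Var(B) = 4
Var(W) = 2.0833333
Var(Y) = (-1)²*4 + (-1)²*2.0833333
= 1*4 + 1*2.0833333 = 6.0833333

6.0833333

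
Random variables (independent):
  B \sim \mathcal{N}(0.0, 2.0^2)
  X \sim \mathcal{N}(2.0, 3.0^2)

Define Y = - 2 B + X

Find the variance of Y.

For independent RVs: Var(aX + bY) = a²Var(X) + b²Var(Y)
Var(B) = 4
Var(X) = 9
Var(Y) = (-2)²*4 + 1²*9
= 4*4 + 1*9 = 25

25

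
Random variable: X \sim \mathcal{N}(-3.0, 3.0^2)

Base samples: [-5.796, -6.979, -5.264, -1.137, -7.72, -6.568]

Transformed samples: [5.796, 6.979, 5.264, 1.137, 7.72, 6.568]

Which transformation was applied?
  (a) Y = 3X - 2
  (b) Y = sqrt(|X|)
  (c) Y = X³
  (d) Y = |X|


Checking option (d) Y = |X|:
  X = -5.796 -> Y = 5.796 ✓
  X = -6.979 -> Y = 6.979 ✓
  X = -5.264 -> Y = 5.264 ✓
All samples match this transformation.

(d) |X|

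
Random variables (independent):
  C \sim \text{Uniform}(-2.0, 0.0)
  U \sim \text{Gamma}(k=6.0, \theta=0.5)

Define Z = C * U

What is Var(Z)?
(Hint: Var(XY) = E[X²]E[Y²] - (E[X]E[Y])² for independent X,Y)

Var(XY) = E[X²]E[Y²] - (E[X]E[Y])²
E[C] = -1, Var(C) = 0.33333333
E[U] = 3, Var(U) = 1.5
E[C²] = 0.33333333 + (-1)² = 1.3333333
E[U²] = 1.5 + 3² = 10.5
Var(Z) = 1.3333333*10.5 - (-1*3)²
= 14 - 9 = 5

5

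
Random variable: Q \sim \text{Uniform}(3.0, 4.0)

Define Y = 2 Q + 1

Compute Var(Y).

For Y = aQ + b: Var(Y) = a² * Var(Q)
Var(Q) = (4 - 3)^2/12 = 0.083333333
Var(Y) = 2² * 0.083333333 = 4 * 0.083333333 = 0.33333333

0.33333333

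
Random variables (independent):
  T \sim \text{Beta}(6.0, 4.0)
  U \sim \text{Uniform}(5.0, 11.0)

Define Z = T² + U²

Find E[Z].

E[Z] = E[T²] + E[U²]
E[T²] = Var(T) + E[T]² = 0.021818182 + 0.36 = 0.38181818
E[U²] = Var(U) + E[U]² = 3 + 64 = 67
E[Z] = 0.38181818 + 67 = 67.381818

67.381818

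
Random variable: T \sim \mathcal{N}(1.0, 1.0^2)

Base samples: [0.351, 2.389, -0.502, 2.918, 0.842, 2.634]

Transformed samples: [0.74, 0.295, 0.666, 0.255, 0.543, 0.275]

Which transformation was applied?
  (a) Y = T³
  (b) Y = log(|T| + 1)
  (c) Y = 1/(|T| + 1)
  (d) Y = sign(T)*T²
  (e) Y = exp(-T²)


Checking option (c) Y = 1/(|T| + 1):
  T = 0.351 -> Y = 0.74 ✓
  T = 2.389 -> Y = 0.295 ✓
  T = -0.502 -> Y = 0.666 ✓
All samples match this transformation.

(c) 1/(|T| + 1)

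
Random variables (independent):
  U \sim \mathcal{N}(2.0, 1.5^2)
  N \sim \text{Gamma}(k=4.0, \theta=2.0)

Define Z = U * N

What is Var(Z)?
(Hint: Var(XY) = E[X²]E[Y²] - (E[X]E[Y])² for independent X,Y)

Var(XY) = E[X²]E[Y²] - (E[X]E[Y])²
E[U] = 2, Var(U) = 2.25
E[N] = 8, Var(N) = 16
E[U²] = 2.25 + 2² = 6.25
E[N²] = 16 + 8² = 80
Var(Z) = 6.25*80 - (2*8)²
= 500 - 256 = 244

244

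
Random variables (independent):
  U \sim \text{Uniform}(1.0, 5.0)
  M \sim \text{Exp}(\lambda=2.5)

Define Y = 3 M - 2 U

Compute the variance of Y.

For independent RVs: Var(aX + bY) = a²Var(X) + b²Var(Y)
Var(U) = 1.3333333
Var(M) = 0.16
Var(Y) = (-2)²*1.3333333 + 3²*0.16
= 4*1.3333333 + 9*0.16 = 6.7733333

6.7733333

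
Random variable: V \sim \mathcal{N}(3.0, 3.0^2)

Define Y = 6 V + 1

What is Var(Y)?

For Y = aV + b: Var(Y) = a² * Var(V)
Var(V) = 3.0^2 = 9
Var(Y) = 6² * 9 = 36 * 9 = 324

324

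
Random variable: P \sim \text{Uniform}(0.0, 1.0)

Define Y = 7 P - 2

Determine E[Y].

For Y = 7P - 2:
E[Y] = 7 * E[P] - 2
E[P] = (0 + 1)/2 = 0.5
E[Y] = 7 * 0.5 - 2 = 1.5

1.5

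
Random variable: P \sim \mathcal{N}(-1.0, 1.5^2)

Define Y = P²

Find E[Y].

E[P²] = Var(P) + (E[P])² = 2.25 + 1 = 3.25

3.25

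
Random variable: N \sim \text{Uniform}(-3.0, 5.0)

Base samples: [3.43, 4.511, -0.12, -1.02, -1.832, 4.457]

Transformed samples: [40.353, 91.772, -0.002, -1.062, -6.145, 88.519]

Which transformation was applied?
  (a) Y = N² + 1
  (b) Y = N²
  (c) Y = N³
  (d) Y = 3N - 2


Checking option (c) Y = N³:
  N = 3.43 -> Y = 40.353 ✓
  N = 4.511 -> Y = 91.772 ✓
  N = -0.12 -> Y = -0.002 ✓
All samples match this transformation.

(c) N³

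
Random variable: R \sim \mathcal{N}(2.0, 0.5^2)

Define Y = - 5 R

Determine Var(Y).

For Y = aR + b: Var(Y) = a² * Var(R)
Var(R) = 0.5^2 = 0.25
Var(Y) = (-5)² * 0.25 = 25 * 0.25 = 6.25

6.25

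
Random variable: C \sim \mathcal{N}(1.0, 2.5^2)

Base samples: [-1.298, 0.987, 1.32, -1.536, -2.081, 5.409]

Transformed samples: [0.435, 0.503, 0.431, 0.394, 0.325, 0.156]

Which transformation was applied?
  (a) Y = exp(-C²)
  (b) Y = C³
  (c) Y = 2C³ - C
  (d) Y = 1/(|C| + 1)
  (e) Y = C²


Checking option (d) Y = 1/(|C| + 1):
  C = -1.298 -> Y = 0.435 ✓
  C = 0.987 -> Y = 0.503 ✓
  C = 1.32 -> Y = 0.431 ✓
All samples match this transformation.

(d) 1/(|C| + 1)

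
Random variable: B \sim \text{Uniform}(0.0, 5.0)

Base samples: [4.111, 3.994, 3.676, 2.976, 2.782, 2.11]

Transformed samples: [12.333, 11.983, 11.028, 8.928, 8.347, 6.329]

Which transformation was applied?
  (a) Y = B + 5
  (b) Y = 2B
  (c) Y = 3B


Checking option (c) Y = 3B:
  B = 4.111 -> Y = 12.333 ✓
  B = 3.994 -> Y = 11.983 ✓
  B = 3.676 -> Y = 11.028 ✓
All samples match this transformation.

(c) 3B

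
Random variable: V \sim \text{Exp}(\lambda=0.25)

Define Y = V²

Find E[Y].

Using E[X²] = Var(X) + (E[X])²:
E[V] = 4
Var(V) = 1/0.25^2 = 16
E[V²] = 16 + 4² = 16 + 16 = 32

32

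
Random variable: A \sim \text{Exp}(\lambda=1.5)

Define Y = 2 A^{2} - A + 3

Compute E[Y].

E[Y] = 2*E[A²] - 1*E[A] + 3
E[A] = 0.66666667
E[A²] = Var(A) + (E[A])² = 0.44444444 + 0.44444444 = 0.88888889
E[Y] = 2*0.88888889 - 1*0.66666667 + 3 = 4.1111111

4.1111111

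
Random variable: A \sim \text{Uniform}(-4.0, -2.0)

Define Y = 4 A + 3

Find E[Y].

For Y = 4A + 3:
E[Y] = 4 * E[A] + 3
E[A] = (-4 - 2)/2 = -3
E[Y] = 4 * (-3) + 3 = -9

-9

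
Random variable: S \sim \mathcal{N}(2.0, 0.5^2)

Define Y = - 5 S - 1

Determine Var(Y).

For Y = aS + b: Var(Y) = a² * Var(S)
Var(S) = 0.5^2 = 0.25
Var(Y) = (-5)² * 0.25 = 25 * 0.25 = 6.25

6.25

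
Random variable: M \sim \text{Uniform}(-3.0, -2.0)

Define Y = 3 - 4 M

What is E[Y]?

For Y = -4M + 3:
E[Y] = -4 * E[M] + 3
E[M] = (-3 - 2)/2 = -2.5
E[Y] = -4 * (-2.5) + 3 = 13

13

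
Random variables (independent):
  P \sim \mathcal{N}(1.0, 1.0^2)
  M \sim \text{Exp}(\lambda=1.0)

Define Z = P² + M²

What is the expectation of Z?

E[Z] = E[P²] + E[M²]
E[P²] = Var(P) + E[P]² = 1 + 1 = 2
E[M²] = Var(M) + E[M]² = 1 + 1 = 2
E[Z] = 2 + 2 = 4

4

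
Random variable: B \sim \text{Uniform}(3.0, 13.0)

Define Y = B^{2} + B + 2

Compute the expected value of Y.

E[Y] = 1*E[B²] + 1*E[B] + 2
E[B] = 8
E[B²] = Var(B) + (E[B])² = 8.3333333 + 64 = 72.333333
E[Y] = 1*72.333333 + 1*8 + 2 = 82.333333

82.333333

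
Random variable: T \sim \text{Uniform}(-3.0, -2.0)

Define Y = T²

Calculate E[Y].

E[T²] = Var(T) + (E[T])² = 0.083333333 + 6.25 = 6.3333333

6.3333333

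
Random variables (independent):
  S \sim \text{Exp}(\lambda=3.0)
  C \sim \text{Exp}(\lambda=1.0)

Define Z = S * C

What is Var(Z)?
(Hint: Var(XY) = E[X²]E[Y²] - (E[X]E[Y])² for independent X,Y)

Var(XY) = E[X²]E[Y²] - (E[X]E[Y])²
E[S] = 0.33333333, Var(S) = 0.11111111
E[C] = 1, Var(C) = 1
E[S²] = 0.11111111 + 0.33333333² = 0.22222222
E[C²] = 1 + 1² = 2
Var(Z) = 0.22222222*2 - (0.33333333*1)²
= 0.44444444 - 0.11111111 = 0.33333333

0.33333333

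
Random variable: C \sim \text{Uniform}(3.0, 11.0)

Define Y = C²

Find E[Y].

E[C²] = Var(C) + (E[C])² = 5.3333333 + 49 = 54.333333

54.333333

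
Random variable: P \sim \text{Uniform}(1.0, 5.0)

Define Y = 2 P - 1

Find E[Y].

For Y = 2P - 1:
E[Y] = 2 * E[P] - 1
E[P] = (1 + 5)/2 = 3
E[Y] = 2 * 3 - 1 = 5

5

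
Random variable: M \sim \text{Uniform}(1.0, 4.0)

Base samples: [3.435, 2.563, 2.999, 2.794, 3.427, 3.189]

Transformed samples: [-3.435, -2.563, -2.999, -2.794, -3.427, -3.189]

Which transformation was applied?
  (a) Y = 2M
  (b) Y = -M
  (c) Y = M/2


Checking option (b) Y = -M:
  M = 3.435 -> Y = -3.435 ✓
  M = 2.563 -> Y = -2.563 ✓
  M = 2.999 -> Y = -2.999 ✓
All samples match this transformation.

(b) -M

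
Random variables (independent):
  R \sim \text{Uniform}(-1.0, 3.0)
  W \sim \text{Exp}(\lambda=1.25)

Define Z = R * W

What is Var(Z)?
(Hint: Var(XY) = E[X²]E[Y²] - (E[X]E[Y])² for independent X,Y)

Var(XY) = E[X²]E[Y²] - (E[X]E[Y])²
E[R] = 1, Var(R) = 1.3333333
E[W] = 0.8, Var(W) = 0.64
E[R²] = 1.3333333 + 1² = 2.3333333
E[W²] = 0.64 + 0.8² = 1.28
Var(Z) = 2.3333333*1.28 - (1*0.8)²
= 2.9866667 - 0.64 = 2.3466667

2.3466667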